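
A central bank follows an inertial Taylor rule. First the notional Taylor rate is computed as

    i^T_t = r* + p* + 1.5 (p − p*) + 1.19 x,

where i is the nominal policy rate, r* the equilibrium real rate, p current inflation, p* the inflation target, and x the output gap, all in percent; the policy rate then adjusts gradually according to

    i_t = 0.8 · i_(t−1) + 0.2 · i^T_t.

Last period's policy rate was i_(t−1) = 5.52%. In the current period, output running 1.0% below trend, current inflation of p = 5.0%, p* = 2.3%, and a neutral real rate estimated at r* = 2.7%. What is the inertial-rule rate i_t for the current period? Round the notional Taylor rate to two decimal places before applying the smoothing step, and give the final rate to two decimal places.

Output 1.0% below potential → x = -1.0.
i^T_t = 2.7 + 2.3 + 1.5 × (5.0 − 2.3) + 1.19 × (-1.0)
   = 2.7 + 2.3 + 4.05 − 1.19 = 7.86
i_t = 0.8 × 5.52 + 0.2 × 7.86 = 4.416 + 1.572 = 5.99

5.99%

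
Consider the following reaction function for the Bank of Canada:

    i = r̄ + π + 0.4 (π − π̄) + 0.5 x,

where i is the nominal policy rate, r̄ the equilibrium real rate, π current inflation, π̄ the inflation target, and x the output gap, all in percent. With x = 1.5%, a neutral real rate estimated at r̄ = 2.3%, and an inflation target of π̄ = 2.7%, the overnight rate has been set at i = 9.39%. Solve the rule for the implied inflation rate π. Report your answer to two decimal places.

Collecting π: i = r̄ + (1 + 0.4) π − 0.4 π̄ + 0.5 x
1.4 π = 9.39 − 2.3 + 0.4 × 2.7 − 0.5 × 1.5 = 7.42
π = 7.42 / 1.4 = 5.30

5.30%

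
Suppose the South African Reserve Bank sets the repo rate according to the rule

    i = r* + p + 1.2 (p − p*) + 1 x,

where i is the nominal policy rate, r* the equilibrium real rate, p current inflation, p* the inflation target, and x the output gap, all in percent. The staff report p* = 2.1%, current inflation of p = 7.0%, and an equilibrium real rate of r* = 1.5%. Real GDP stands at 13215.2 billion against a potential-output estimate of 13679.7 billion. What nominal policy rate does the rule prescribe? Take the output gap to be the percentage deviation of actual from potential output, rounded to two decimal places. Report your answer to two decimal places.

10.98%

Output gap = 100 × (13215.2 − 13679.7) / 13679.7 = -3.40%.
i = 1.50 + 7.00 + 1.2 × (7.00 − 2.10) + 1 × (-3.40)
   = 1.50 + 7 + 5.88 − 3.4 = 10.98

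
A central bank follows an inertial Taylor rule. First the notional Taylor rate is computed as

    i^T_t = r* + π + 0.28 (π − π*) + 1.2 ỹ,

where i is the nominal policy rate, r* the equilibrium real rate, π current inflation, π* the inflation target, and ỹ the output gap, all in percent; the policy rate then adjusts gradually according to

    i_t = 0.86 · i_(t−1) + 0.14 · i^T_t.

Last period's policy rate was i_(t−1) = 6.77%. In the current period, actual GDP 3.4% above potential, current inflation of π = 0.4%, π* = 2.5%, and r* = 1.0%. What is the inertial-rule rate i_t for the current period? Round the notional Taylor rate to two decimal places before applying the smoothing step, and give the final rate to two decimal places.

6.51%

Output 3.4% above potential → ỹ = 3.4.
i^T_t = 1.0 + 0.4 + 0.28 × (0.4 − 2.5) + 1.2 × 3.4
   = 1.0 + 0.4 − 0.588 + 4.08 = 4.89
i_t = 0.86 × 6.77 + 0.14 × 4.89 = 5.8222 + 0.6846 = 6.51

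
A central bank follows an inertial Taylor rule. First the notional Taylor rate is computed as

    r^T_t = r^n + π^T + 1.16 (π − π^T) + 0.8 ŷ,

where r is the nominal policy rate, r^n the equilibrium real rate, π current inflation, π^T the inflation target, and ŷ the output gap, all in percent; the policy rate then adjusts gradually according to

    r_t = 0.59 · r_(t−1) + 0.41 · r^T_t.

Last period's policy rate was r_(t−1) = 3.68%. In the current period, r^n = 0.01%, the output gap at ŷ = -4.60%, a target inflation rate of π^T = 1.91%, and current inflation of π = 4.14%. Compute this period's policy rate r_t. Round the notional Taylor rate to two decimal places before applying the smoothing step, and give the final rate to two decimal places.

2.51%

r^T_t = 0.01 + 1.91 + 1.16 × (4.14 − 1.91) + 0.8 × (-4.60)
   = 0.01 + 1.91 + 2.5868 − 3.68 = 0.83
r_t = 0.59 × 3.68 + 0.41 × 0.83 = 2.1712 + 0.3403 = 2.51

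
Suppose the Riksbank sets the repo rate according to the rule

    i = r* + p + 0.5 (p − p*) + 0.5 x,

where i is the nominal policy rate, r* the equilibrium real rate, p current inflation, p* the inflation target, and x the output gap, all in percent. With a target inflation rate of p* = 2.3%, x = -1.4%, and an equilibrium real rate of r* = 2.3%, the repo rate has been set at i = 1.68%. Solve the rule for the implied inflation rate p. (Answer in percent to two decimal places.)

Collecting p: i = r* + (1 + 0.5) p − 0.5 p* + 0.5 x
1.5 p = 1.68 − 2.3 + 0.5 × 2.3 − 0.5 × (-1.4) = 1.23
p = 1.23 / 1.5 = 0.82

0.82%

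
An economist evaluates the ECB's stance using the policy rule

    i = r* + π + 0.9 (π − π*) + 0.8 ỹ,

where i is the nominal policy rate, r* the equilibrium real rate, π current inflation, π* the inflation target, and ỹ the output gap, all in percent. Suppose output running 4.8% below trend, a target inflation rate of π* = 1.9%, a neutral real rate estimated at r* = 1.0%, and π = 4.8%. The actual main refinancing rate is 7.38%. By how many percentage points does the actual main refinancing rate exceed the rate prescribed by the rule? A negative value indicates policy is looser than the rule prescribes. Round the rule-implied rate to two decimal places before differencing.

Output 4.8% below potential → ỹ = -4.8.
i = 1.0 + 4.8 + 0.9 × (4.8 − 1.9) + 0.8 × (-4.8)
   = 1.0 + 4.8 + 2.61 − 3.84 = 4.57
Deviation = 7.38 − 4.57 = 2.81 pp.

2.81 pp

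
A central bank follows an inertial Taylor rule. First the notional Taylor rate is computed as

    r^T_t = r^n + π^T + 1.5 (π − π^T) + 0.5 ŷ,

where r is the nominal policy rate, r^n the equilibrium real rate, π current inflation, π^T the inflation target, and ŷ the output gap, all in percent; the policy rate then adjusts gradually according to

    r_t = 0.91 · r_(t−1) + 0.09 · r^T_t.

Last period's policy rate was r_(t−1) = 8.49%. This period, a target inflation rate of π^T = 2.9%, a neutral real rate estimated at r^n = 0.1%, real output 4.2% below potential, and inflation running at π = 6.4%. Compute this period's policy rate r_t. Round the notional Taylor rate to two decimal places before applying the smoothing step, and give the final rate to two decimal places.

Output 4.2% below potential → ŷ = -4.2.
r^T_t = 0.1 + 2.9 + 1.5 × (6.4 − 2.9) + 0.5 × (-4.2)
   = 0.1 + 2.9 + 5.25 − 2.1 = 6.15
r_t = 0.91 × 8.49 + 0.09 × 6.15 = 7.7259 + 0.5535 = 8.28

8.28%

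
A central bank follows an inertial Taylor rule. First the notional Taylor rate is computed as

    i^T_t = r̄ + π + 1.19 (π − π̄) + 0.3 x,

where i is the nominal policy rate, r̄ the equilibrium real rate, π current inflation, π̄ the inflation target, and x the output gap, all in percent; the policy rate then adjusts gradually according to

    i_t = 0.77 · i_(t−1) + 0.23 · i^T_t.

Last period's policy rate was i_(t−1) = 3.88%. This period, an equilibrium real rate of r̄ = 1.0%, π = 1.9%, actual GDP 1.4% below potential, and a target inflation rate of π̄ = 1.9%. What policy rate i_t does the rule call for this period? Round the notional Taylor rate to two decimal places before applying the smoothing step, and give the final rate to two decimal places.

Output 1.4% below potential → x = -1.4.
i^T_t = 1.0 + 1.9 + 1.19 × (1.9 − 1.9) + 0.3 × (-1.4)
   = 1.0 + 1.9 + 0 − 0.42 = 2.48
i_t = 0.77 × 3.88 + 0.23 × 2.48 = 2.9876 + 0.5704 = 3.56

3.56%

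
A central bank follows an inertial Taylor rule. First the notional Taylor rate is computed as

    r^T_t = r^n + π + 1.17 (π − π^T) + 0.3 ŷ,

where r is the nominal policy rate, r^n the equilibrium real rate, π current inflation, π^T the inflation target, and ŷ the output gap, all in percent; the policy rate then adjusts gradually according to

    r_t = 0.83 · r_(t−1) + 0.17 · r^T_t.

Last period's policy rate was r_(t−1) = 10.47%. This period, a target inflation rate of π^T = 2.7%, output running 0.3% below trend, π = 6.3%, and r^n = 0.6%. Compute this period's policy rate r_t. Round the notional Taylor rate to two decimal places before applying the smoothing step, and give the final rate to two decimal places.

Output 0.3% below potential → ŷ = -0.3.
r^T_t = 0.6 + 6.3 + 1.17 × (6.3 − 2.7) + 0.3 × (-0.3)
   = 0.6 + 6.3 + 4.212 − 0.09 = 11.02
r_t = 0.83 × 10.47 + 0.17 × 11.02 = 8.6901 + 1.8734 = 10.56

10.56%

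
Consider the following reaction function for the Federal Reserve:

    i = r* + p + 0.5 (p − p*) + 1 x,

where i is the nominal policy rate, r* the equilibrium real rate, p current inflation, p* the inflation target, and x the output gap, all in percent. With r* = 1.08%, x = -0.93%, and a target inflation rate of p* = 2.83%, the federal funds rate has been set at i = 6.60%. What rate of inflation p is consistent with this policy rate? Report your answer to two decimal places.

Collecting p: i = r* + (1 + 0.5) p − 0.5 p* + 1 x
1.5 p = 6.60 − 1.08 + 0.5 × 2.83 − 1 × (-0.93) = 7.865
p = 7.865 / 1.5 = 5.24

5.24%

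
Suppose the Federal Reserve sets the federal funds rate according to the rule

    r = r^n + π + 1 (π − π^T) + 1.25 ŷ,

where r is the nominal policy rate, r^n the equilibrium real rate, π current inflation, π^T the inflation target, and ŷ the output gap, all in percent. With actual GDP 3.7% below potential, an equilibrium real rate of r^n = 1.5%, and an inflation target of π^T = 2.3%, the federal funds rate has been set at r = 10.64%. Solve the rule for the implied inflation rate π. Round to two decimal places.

8.03%

Output 3.7% below potential → ŷ = -3.7.
Collecting π: r = r^n + (1 + 1) π − 1 π^T + 1.25 ŷ
2 π = 10.64 − 1.5 + 1 × 2.3 − 1.25 × (-3.7) = 16.065
π = 16.065 / 2 = 8.03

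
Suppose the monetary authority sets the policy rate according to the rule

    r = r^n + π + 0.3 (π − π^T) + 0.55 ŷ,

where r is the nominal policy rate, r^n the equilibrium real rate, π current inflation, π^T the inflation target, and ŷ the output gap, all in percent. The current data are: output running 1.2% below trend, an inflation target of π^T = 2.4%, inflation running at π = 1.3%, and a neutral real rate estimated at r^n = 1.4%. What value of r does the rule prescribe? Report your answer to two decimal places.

1.71%

Output 1.2% below potential → ŷ = -1.2.
r = 1.4 + 1.3 + 0.3 × (1.3 − 2.4) + 0.55 × (-1.2)
   = 1.4 + 1.3 − 0.33 − 0.66 = 1.71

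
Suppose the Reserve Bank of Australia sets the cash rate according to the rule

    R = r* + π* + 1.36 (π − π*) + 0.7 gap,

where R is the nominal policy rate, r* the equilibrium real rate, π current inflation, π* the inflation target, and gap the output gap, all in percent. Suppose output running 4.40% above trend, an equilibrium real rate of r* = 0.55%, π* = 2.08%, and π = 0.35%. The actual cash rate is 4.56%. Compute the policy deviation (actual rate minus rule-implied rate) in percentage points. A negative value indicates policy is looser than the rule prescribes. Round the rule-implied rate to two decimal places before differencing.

Output 4.40% above potential → gap = 4.40.
R = 0.55 + 2.08 + 1.36 × (0.35 − 2.08) + 0.7 × 4.40
   = 0.55 + 2.08 − 2.3528 + 3.08 = 3.36
Deviation = 4.56 − 3.36 = 1.20 pp.

1.20 pp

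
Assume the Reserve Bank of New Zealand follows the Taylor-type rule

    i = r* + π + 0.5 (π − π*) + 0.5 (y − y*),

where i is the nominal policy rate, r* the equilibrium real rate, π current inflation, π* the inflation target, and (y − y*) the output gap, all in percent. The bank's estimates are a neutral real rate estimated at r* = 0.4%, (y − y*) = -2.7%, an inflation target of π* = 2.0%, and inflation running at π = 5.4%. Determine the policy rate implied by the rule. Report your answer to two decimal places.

6.15%

i = 0.4 + 5.4 + 0.5 × (5.4 − 2.0) + 0.5 × (-2.7)
   = 0.4 + 5.4 + 1.7 − 1.35 = 6.15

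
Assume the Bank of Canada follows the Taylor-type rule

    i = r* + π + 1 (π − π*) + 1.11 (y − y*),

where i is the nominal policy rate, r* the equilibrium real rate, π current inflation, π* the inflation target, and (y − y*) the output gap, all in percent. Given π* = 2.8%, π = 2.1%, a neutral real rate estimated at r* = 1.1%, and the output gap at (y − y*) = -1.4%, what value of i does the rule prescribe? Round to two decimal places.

i = 1.1 + 2.1 + 1 × (2.1 − 2.8) + 1.11 × (-1.4)
   = 1.1 + 2.1 − 0.7 − 1.554 = 0.95

0.95%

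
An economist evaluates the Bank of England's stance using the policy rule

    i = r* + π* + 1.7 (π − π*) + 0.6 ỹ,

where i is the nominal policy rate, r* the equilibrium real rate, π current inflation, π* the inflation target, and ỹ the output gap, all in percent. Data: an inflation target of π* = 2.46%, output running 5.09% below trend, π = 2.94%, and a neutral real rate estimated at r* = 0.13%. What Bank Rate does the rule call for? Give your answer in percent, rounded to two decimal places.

Output 5.09% below potential → ỹ = -5.09.
i = 0.13 + 2.46 + 1.7 × (2.94 − 2.46) + 0.6 × (-5.09)
   = 0.13 + 2.46 + 0.816 − 3.054 = 0.35

0.35%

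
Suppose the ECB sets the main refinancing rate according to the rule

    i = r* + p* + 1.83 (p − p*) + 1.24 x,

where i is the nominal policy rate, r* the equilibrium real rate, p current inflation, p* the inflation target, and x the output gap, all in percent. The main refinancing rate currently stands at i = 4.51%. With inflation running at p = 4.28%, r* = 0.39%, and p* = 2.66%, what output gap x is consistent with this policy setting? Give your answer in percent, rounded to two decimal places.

-1.21%

1.24 x = 4.51 − 0.39 − 2.66 − 1.83 × (4.28 − 2.66) = -1.5046
x = -1.5046 / 1.24 = -1.21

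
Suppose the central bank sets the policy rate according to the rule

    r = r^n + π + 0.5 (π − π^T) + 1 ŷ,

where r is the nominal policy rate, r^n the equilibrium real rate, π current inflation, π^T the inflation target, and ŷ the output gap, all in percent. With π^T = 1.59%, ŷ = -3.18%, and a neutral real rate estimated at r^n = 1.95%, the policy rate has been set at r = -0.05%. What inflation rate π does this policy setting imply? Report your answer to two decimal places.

1.32%

Collecting π: r = r^n + (1 + 0.5) π − 0.5 π^T + 1 ŷ
1.5 π = -0.05 − 1.95 + 0.5 × 1.59 − 1 × (-3.18) = 1.975
π = 1.975 / 1.5 = 1.32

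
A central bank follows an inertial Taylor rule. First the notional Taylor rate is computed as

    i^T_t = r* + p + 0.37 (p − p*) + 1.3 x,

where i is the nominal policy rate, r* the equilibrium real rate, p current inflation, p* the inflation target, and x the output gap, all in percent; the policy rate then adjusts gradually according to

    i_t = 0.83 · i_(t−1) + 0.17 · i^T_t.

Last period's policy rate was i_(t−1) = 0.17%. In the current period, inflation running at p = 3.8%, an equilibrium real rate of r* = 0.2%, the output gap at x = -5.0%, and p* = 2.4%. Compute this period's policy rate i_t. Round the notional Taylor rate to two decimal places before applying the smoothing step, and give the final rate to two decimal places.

-0.20%

i^T_t = 0.2 + 3.8 + 0.37 × (3.8 − 2.4) + 1.3 × (-5.0)
   = 0.2 + 3.8 + 0.518 − 6.5 = -1.98
i_t = 0.83 × 0.17 + 0.17 × (-1.98) = 0.1411 − 0.3366 = -0.20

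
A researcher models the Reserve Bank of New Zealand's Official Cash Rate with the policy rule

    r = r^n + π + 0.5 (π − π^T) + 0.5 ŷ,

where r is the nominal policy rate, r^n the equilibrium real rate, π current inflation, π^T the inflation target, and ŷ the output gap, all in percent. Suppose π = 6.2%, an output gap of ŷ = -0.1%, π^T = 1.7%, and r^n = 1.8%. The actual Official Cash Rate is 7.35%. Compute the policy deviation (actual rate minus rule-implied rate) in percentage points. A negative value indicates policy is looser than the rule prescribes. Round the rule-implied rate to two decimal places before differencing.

r = 1.8 + 6.2 + 0.5 × (6.2 − 1.7) + 0.5 × (-0.1)
   = 1.8 + 6.2 + 2.25 − 0.05 = 10.20
Deviation = 7.35 − 10.20 = -2.85 pp.

-2.85 pp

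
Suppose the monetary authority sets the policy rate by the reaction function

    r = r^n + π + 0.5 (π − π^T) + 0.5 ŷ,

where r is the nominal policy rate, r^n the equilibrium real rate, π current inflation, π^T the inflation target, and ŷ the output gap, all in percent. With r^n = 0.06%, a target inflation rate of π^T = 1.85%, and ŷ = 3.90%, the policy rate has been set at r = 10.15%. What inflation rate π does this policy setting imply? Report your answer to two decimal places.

Collecting π: r = r^n + (1 + 0.5) π − 0.5 π^T + 0.5 ŷ
1.5 π = 10.15 − 0.06 + 0.5 × 1.85 − 0.5 × 3.90 = 9.065
π = 9.065 / 1.5 = 6.04

6.04%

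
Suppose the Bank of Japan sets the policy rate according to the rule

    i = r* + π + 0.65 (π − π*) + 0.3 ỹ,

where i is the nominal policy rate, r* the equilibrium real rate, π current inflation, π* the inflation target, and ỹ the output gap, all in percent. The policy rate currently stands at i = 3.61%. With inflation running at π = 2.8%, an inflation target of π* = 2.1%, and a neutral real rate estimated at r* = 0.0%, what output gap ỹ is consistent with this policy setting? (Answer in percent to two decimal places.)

1.18%

0.3 ỹ = 3.61 − 0.0 − 2.8 − 0.65 × (2.8 − 2.1) = 0.355
ỹ = 0.355 / 0.3 = 1.18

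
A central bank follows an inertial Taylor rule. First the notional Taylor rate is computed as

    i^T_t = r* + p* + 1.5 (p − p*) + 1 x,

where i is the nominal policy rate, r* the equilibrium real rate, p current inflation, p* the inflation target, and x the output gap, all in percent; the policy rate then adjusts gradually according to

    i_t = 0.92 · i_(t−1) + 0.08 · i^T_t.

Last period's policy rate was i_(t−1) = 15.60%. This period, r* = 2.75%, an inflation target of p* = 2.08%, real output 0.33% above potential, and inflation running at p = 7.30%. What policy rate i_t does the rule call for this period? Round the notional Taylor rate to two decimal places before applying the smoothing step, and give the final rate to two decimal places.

15.39%

Output 0.33% above potential → x = 0.33.
i^T_t = 2.75 + 2.08 + 1.5 × (7.30 − 2.08) + 1 × 0.33
   = 2.75 + 2.08 + 7.83 + 0.33 = 12.99
i_t = 0.92 × 15.60 + 0.08 × 12.99 = 14.352 + 1.0392 = 15.39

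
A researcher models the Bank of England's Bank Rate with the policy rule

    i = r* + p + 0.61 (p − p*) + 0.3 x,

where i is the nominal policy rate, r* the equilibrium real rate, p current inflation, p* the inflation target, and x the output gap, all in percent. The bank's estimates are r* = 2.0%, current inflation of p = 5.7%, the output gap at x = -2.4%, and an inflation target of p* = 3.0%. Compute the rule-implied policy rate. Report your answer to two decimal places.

i = 2.0 + 5.7 + 0.61 × (5.7 − 3.0) + 0.3 × (-2.4)
   = 2.0 + 5.7 + 1.647 − 0.72 = 8.63

8.63%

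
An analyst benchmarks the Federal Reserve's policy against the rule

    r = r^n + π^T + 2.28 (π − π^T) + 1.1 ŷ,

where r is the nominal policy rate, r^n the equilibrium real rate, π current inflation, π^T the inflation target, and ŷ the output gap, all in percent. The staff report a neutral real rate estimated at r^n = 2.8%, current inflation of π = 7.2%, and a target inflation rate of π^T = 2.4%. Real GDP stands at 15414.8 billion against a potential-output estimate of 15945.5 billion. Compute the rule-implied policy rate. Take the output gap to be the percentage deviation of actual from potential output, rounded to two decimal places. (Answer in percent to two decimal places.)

12.48%

Output gap = 100 × (15414.8 − 15945.5) / 15945.5 = -3.33%.
r = 2.80 + 2.40 + 2.28 × (7.20 − 2.40) + 1.1 × (-3.33)
   = 2.80 + 2.4 + 10.944 − 3.663 = 12.48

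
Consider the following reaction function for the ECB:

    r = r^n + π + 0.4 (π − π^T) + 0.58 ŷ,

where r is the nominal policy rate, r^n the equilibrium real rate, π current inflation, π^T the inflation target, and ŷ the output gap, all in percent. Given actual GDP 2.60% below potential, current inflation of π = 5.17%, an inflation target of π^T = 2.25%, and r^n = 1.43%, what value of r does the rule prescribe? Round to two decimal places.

6.26%

Output 2.60% below potential → ŷ = -2.60.
r = 1.43 + 5.17 + 0.4 × (5.17 − 2.25) + 0.58 × (-2.60)
   = 1.43 + 5.17 + 1.168 − 1.508 = 6.26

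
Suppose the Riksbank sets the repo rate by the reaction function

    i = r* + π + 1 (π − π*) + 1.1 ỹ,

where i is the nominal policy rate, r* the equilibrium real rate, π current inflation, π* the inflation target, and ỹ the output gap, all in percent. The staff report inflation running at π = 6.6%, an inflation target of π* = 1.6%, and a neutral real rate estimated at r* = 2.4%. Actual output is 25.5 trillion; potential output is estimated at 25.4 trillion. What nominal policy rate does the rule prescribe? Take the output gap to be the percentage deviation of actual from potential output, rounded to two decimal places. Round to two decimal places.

14.43%

Output gap = 100 × (25.5 − 25.4) / 25.4 = 0.39%.
i = 2.40 + 6.60 + 1 × (6.60 − 1.60) + 1.1 × 0.39
   = 2.40 + 6.6 + 5 + 0.429 = 14.43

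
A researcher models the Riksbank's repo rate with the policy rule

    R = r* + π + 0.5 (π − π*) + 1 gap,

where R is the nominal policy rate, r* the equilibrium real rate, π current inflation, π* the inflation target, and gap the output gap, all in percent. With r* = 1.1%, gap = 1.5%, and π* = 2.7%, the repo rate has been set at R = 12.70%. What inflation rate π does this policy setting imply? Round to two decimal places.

7.63%

Collecting π: R = r* + (1 + 0.5) π − 0.5 π* + 1 gap
1.5 π = 12.70 − 1.1 + 0.5 × 2.7 − 1 × 1.5 = 11.45
π = 11.45 / 1.5 = 7.63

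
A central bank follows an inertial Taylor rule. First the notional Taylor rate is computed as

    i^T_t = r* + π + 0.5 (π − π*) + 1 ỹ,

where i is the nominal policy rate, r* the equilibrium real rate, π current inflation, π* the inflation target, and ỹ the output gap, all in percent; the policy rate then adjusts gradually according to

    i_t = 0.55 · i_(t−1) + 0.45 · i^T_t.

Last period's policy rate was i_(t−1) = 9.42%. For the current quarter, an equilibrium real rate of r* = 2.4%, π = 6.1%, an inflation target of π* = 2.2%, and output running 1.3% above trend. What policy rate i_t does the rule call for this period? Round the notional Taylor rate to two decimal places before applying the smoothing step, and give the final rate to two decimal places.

Output 1.3% above potential → ỹ = 1.3.
i^T_t = 2.4 + 6.1 + 0.5 × (6.1 − 2.2) + 1 × 1.3
   = 2.4 + 6.1 + 1.95 + 1.3 = 11.75
i_t = 0.55 × 9.42 + 0.45 × 11.75 = 5.181 + 5.2875 = 10.47

10.47%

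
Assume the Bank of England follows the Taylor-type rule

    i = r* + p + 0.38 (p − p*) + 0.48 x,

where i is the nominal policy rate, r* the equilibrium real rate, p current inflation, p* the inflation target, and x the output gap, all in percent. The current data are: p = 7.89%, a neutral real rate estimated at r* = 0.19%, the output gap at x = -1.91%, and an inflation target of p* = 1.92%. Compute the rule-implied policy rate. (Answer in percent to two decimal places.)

9.43%

i = 0.19 + 7.89 + 0.38 × (7.89 − 1.92) + 0.48 × (-1.91)
   = 0.19 + 7.89 + 2.2686 − 0.9168 = 9.43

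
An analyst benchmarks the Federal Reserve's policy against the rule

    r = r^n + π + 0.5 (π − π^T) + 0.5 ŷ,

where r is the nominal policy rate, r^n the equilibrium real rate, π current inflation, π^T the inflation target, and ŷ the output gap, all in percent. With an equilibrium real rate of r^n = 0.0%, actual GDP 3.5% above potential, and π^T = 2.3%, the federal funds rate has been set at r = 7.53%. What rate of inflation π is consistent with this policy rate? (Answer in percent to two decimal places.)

4.62%

Output 3.5% above potential → ŷ = 3.5.
Collecting π: r = r^n + (1 + 0.5) π − 0.5 π^T + 0.5 ŷ
1.5 π = 7.53 − 0.0 + 0.5 × 2.3 − 0.5 × 3.5 = 6.93
π = 6.93 / 1.5 = 4.62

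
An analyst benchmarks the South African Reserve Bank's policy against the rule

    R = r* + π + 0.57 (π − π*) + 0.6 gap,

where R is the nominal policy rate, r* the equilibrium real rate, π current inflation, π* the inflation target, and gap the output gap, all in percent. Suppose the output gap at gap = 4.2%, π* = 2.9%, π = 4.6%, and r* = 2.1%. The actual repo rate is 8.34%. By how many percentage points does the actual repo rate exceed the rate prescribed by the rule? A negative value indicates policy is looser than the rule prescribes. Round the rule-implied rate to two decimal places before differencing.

R = 2.1 + 4.6 + 0.57 × (4.6 − 2.9) + 0.6 × 4.2
   = 2.1 + 4.6 + 0.969 + 2.52 = 10.19
Deviation = 8.34 − 10.19 = -1.85 pp.

-1.85 pp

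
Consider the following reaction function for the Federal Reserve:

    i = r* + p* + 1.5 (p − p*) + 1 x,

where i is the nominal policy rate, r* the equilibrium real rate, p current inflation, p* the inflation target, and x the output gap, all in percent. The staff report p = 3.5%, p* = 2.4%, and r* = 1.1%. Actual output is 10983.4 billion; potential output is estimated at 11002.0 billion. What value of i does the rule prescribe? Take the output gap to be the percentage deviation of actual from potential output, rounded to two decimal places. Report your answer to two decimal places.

Output gap = 100 × (10983.4 − 11002.0) / 11002.0 = -0.17%.
i = 1.10 + 2.40 + 1.5 × (3.50 − 2.40) + 1 × (-0.17)
   = 1.10 + 2.4 + 1.65 − 0.17 = 4.98

4.98%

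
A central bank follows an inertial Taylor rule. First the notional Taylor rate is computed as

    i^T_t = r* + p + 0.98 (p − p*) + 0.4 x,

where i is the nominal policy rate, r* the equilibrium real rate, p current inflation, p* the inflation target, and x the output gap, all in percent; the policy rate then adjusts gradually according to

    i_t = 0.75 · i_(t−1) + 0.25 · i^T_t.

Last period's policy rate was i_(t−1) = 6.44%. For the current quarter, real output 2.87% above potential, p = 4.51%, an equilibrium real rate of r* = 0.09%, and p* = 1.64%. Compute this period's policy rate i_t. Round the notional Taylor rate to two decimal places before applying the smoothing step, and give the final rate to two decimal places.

6.97%

Output 2.87% above potential → x = 2.87.
i^T_t = 0.09 + 4.51 + 0.98 × (4.51 − 1.64) + 0.4 × 2.87
   = 0.09 + 4.51 + 2.8126 + 1.148 = 8.56
i_t = 0.75 × 6.44 + 0.25 × 8.56 = 4.83 + 2.14 = 6.97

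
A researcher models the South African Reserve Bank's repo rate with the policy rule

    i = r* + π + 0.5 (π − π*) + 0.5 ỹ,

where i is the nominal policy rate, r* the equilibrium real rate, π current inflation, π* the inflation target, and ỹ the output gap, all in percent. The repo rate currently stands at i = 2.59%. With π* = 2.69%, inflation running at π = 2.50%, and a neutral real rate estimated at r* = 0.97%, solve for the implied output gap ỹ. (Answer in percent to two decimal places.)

0.5 ỹ = 2.59 − 0.97 − 2.50 − 0.5 × (2.50 − 2.69) = -0.785
ỹ = -0.785 / 0.5 = -1.57

-1.57%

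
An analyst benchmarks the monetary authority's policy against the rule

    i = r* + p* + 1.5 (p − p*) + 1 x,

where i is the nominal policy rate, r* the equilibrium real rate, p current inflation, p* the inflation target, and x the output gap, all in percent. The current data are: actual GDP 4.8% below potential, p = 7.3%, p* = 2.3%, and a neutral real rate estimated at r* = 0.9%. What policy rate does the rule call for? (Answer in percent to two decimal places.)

Output 4.8% below potential → x = -4.8.
i = 0.9 + 2.3 + 1.5 × (7.3 − 2.3) + 1 × (-4.8)
   = 0.9 + 2.3 + 7.5 − 4.8 = 5.90

5.90%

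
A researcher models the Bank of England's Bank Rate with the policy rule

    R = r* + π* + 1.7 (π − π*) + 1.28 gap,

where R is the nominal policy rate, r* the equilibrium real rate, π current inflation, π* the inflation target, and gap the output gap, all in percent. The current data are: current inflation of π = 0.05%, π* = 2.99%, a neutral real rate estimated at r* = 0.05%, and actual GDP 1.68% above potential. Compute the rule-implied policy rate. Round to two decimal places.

0.19%

Output 1.68% above potential → gap = 1.68.
R = 0.05 + 2.99 + 1.7 × (0.05 − 2.99) + 1.28 × 1.68
   = 0.05 + 2.99 − 4.998 + 2.1504 = 0.19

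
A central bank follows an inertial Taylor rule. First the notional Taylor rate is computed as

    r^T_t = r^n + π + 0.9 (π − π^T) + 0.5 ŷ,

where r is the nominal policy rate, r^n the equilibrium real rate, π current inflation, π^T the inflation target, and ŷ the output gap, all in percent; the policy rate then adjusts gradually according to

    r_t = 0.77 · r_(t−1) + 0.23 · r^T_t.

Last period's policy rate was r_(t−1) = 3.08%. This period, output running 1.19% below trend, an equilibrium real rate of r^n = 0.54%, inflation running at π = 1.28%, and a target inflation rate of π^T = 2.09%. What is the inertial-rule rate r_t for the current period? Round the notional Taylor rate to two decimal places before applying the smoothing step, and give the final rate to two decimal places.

2.49%

Output 1.19% below potential → ŷ = -1.19.
r^T_t = 0.54 + 1.28 + 0.9 × (1.28 − 2.09) + 0.5 × (-1.19)
   = 0.54 + 1.28 − 0.729 − 0.595 = 0.50
r_t = 0.77 × 3.08 + 0.23 × 0.50 = 2.3716 + 0.115 = 2.49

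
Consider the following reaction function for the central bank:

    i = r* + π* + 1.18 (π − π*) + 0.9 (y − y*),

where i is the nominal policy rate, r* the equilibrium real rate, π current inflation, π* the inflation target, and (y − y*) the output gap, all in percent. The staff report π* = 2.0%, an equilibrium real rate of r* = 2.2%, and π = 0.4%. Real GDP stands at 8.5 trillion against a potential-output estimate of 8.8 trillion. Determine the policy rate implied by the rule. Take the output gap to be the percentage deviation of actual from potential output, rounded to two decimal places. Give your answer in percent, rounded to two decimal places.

-0.76%

Output gap = 100 × (8.5 − 8.8) / 8.8 = -3.41%.
i = 2.20 + 2.00 + 1.18 × (0.40 − 2.00) + 0.9 × (-3.41)
   = 2.20 + 2 − 1.888 − 3.069 = -0.76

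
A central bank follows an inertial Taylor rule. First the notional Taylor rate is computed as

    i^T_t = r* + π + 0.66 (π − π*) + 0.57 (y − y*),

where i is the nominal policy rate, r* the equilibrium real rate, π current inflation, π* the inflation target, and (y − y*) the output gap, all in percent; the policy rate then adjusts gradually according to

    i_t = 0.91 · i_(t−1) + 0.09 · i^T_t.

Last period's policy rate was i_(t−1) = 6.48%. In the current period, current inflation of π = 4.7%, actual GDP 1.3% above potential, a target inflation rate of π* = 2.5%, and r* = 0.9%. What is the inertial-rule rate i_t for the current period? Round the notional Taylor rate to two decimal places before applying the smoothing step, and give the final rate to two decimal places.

Output 1.3% above potential → (y − y*) = 1.3.
i^T_t = 0.9 + 4.7 + 0.66 × (4.7 − 2.5) + 0.57 × 1.3
   = 0.9 + 4.7 + 1.452 + 0.741 = 7.79
i_t = 0.91 × 6.48 + 0.09 × 7.79 = 5.8968 + 0.7011 = 6.60

6.60%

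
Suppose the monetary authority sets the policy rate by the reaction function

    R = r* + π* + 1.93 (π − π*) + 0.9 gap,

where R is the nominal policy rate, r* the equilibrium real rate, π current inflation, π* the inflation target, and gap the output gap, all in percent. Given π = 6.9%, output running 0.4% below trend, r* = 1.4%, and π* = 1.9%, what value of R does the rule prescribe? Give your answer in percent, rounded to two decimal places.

Output 0.4% below potential → gap = -0.4.
R = 1.4 + 1.9 + 1.93 × (6.9 − 1.9) + 0.9 × (-0.4)
   = 1.4 + 1.9 + 9.65 − 0.36 = 12.59

12.59%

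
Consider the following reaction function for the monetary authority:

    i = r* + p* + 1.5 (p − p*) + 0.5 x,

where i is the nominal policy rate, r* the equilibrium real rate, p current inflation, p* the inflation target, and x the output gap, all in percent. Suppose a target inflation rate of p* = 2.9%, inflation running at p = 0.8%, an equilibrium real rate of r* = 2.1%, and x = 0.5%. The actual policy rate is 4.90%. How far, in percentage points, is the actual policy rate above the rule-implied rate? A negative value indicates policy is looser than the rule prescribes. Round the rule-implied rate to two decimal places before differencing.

2.80 pp

i = 2.1 + 2.9 + 1.5 × (0.8 − 2.9) + 0.5 × 0.5
   = 2.1 + 2.9 − 3.15 + 0.25 = 2.10
Deviation = 4.90 − 2.10 = 2.80 pp.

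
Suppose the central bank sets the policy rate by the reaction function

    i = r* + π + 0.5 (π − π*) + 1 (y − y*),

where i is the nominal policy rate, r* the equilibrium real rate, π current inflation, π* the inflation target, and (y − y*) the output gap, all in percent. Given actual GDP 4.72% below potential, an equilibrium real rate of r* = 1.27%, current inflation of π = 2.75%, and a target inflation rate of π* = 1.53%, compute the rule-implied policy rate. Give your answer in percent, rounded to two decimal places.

-0.09%

Output 4.72% below potential → (y − y*) = -4.72.
i = 1.27 + 2.75 + 0.5 × (2.75 − 1.53) + 1 × (-4.72)
   = 1.27 + 2.75 + 0.61 − 4.72 = -0.09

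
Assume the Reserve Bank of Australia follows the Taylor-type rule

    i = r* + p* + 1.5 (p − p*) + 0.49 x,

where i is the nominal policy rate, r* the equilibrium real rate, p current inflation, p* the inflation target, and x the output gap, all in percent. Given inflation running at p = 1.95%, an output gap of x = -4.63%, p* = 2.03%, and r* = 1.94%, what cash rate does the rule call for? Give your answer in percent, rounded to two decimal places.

i = 1.94 + 2.03 + 1.5 × (1.95 − 2.03) + 0.49 × (-4.63)
   = 1.94 + 2.03 − 0.12 − 2.2687 = 1.58

1.58%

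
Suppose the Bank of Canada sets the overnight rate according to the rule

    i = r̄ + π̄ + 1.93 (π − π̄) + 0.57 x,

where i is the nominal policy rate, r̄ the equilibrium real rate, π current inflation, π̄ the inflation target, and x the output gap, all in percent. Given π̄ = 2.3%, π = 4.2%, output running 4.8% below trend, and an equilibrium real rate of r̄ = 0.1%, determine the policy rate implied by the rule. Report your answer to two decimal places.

Output 4.8% below potential → x = -4.8.
i = 0.1 + 2.3 + 1.93 × (4.2 − 2.3) + 0.57 × (-4.8)
   = 0.1 + 2.3 + 3.667 − 2.736 = 3.33

3.33%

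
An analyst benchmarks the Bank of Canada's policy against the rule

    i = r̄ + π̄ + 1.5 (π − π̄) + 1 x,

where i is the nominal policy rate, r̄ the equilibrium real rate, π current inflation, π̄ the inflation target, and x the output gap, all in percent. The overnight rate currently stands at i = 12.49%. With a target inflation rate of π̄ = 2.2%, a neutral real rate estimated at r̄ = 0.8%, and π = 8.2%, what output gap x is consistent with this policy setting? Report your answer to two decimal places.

0.49%

1 x = 12.49 − 0.8 − 2.2 − 1.5 × (8.2 − 2.2) = 0.49
x = 0.49 / 1 = 0.49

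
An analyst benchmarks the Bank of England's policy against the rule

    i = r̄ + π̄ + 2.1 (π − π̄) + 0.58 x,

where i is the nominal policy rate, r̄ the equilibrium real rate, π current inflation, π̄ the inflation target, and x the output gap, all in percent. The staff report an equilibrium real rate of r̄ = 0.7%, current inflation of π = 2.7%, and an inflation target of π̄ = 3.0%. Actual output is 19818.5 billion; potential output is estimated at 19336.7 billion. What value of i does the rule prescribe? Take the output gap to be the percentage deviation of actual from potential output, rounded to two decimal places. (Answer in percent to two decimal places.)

4.51%

Output gap = 100 × (19818.5 − 19336.7) / 19336.7 = 2.49%.
i = 0.70 + 3.00 + 2.1 × (2.70 − 3.00) + 0.58 × 2.49
   = 0.70 + 3 − 0.63 + 1.4442 = 4.51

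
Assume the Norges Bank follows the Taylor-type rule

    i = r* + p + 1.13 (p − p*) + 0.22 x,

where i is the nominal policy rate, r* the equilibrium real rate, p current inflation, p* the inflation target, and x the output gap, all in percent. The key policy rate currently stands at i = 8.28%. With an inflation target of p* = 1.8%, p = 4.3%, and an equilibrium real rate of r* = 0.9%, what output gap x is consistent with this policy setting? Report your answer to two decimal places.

0.22 x = 8.28 − 0.9 − 4.3 − 1.13 × (4.3 − 1.8) = 0.255
x = 0.255 / 0.22 = 1.16

1.16%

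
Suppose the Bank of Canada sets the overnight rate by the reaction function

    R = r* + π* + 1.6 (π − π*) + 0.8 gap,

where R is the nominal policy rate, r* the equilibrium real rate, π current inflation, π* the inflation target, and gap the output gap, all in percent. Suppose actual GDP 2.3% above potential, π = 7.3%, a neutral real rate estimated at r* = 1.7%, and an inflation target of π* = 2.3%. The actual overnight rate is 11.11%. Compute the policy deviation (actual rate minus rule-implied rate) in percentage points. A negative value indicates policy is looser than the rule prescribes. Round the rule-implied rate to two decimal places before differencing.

Output 2.3% above potential → gap = 2.3.
R = 1.7 + 2.3 + 1.6 × (7.3 − 2.3) + 0.8 × 2.3
   = 1.7 + 2.3 + 8 + 1.84 = 13.84
Deviation = 11.11 − 13.84 = -2.73 pp.

-2.73 pp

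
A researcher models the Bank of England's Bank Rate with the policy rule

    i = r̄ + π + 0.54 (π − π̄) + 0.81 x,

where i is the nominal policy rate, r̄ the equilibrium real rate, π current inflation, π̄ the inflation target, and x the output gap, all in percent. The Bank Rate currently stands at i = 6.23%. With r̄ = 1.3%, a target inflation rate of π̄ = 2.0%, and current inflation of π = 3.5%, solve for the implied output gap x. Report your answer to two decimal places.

0.77%

0.81 x = 6.23 − 1.3 − 3.5 − 0.54 × (3.5 − 2.0) = 0.62
x = 0.62 / 0.81 = 0.77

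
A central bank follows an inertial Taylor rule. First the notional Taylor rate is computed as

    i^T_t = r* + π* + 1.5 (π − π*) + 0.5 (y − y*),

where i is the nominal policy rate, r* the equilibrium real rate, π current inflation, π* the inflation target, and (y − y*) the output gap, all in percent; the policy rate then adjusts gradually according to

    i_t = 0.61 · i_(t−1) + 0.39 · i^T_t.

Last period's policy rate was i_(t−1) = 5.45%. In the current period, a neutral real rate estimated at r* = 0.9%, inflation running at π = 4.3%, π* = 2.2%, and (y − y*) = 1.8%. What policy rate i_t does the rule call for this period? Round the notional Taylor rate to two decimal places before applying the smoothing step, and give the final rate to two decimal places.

i^T_t = 0.9 + 2.2 + 1.5 × (4.3 − 2.2) + 0.5 × 1.8
   = 0.9 + 2.2 + 3.15 + 0.9 = 7.15
i_t = 0.61 × 5.45 + 0.39 × 7.15 = 3.3245 + 2.7885 = 6.11

6.11%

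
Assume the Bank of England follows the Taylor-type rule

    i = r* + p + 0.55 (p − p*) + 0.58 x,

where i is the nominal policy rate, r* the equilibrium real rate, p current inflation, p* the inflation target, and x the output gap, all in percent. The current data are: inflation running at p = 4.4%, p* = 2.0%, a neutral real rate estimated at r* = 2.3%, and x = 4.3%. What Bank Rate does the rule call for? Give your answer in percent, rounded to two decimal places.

10.51%

i = 2.3 + 4.4 + 0.55 × (4.4 − 2.0) + 0.58 × 4.3
   = 2.3 + 4.4 + 1.32 + 2.494 = 10.51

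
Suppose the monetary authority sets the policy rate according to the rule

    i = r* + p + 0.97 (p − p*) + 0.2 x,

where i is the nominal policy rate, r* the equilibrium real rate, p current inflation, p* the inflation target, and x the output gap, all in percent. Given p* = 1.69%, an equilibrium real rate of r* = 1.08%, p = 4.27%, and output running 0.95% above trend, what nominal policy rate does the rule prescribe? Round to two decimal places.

Output 0.95% above potential → x = 0.95.
i = 1.08 + 4.27 + 0.97 × (4.27 − 1.69) + 0.2 × 0.95
   = 1.08 + 4.27 + 2.5026 + 0.19 = 8.04

8.04%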